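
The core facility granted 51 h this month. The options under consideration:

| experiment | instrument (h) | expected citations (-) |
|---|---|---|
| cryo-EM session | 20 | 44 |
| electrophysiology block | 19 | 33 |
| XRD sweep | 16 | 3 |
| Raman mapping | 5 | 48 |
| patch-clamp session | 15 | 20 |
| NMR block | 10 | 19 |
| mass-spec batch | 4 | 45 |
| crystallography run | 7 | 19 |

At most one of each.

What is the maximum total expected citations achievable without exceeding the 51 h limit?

Taking the top-ratio experiments first gives cryo-EM session + Raman mapping + NMR block + mass-spec batch + crystallography run for 175 (46 h).
Dropping NMR block frees 10 h; slotting in patch-clamp session (15 h) lifts the total to 176 at 51 h.
That's the maximum — no swap from here does better than 176.

176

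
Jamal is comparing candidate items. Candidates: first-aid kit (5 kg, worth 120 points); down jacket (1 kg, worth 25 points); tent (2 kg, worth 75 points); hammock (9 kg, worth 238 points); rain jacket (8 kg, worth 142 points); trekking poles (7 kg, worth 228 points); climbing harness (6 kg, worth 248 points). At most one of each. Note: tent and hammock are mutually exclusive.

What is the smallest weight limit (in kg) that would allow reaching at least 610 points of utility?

Minimise kg subject to total utility ≥ 610.
first-aid kit + down jacket + trekking poles + climbing harness reaches 621 using 19 kg.
Any bundle with less than 19 kg falls short of 610.

19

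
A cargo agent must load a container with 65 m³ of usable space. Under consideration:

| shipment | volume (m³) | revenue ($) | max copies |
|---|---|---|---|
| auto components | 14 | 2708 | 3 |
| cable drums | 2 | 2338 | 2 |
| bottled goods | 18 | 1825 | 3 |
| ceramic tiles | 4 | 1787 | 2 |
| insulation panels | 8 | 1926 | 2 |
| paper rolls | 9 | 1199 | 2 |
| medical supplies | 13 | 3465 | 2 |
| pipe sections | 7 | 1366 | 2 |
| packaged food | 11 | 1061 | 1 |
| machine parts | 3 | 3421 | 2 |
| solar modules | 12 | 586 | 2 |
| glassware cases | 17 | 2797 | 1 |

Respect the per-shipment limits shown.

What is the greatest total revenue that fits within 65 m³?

26096

By revenue per m³: cable drums 1169.00, machine parts 1140.33, ceramic tiles 446.75, medical supplies 266.54 lead.
Greedy by ratio would take 2×cable drums + 2×ceramic tiles + 2×insulation panels + 2×medical supplies + 2×machine parts: 60 m³ used, total 25874.
Replace 2×insulation panels with auto components + pipe sections: the trade gains 222 net, giving 26096 at 65 m³.
Every other selection either busts 65 m³ or exceeds an availability limit or fails to beat 26096.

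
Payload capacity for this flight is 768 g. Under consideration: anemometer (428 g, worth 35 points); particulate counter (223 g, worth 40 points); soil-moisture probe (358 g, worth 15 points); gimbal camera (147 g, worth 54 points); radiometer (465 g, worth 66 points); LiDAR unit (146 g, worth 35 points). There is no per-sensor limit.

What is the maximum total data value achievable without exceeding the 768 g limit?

270

The ratio ordering already packs tightly: 5×gimbal camera, 735 g, 270.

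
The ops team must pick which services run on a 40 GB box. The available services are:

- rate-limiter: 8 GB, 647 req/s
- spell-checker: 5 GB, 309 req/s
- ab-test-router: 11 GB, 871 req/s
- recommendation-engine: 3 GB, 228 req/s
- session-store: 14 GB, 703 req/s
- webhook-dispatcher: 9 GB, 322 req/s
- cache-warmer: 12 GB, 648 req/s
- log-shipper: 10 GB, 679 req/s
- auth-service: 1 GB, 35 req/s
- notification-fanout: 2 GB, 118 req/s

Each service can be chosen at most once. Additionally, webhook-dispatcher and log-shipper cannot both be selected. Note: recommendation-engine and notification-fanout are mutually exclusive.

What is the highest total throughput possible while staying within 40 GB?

Best packing: rate-limiter + spell-checker + ab-test-router + recommendation-engine + log-shipper + auth-service — 38 GB, 2769 total.

2769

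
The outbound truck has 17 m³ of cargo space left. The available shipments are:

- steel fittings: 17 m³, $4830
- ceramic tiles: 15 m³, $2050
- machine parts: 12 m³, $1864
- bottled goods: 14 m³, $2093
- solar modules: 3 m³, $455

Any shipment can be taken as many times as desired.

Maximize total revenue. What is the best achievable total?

4830

Best packing: steel fittings — 17 m³, 4830 total.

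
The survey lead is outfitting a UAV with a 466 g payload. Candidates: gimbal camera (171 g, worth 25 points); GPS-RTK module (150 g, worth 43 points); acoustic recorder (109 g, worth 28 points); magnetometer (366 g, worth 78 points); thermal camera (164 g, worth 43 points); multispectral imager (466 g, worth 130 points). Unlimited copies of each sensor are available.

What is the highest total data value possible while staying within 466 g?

130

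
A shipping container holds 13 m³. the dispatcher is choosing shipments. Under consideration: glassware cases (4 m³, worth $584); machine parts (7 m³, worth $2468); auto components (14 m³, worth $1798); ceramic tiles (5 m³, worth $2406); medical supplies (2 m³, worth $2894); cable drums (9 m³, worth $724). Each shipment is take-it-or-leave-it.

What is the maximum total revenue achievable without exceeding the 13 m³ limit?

By revenue per m³: medical supplies 1447.00, ceramic tiles 481.20, machine parts 352.57, glassware cases 146.00 lead.
The ratio heuristic lands on glassware cases + ceramic tiles + medical supplies (5884) but leaves 2 m³ idle.
Dropping ceramic tiles frees 5 m³; slotting in machine parts (7 m³) lifts the total to 5946 at 13 m³.
Every other selection either busts 13 m³ or fails to beat 5946.

5946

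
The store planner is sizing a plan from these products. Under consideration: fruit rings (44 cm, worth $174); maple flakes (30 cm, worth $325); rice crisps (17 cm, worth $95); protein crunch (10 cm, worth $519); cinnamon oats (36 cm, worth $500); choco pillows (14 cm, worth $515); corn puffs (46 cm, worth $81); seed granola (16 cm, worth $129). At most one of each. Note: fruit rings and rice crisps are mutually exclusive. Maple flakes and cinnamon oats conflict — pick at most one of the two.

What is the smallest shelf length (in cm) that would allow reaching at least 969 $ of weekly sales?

24

Need the lightest bundle worth ≥ 969.
Taking protein crunch + choco pillows gives 1034 (≥ 969) for 24 cm.
Below 24 cm the best achievable stays under 969.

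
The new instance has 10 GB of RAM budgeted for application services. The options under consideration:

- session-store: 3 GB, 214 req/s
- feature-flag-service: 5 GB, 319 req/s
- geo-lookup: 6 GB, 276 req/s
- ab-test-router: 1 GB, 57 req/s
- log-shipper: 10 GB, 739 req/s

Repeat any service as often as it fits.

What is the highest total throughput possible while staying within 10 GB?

Best packing: log-shipper — 10 GB, 739 total.

739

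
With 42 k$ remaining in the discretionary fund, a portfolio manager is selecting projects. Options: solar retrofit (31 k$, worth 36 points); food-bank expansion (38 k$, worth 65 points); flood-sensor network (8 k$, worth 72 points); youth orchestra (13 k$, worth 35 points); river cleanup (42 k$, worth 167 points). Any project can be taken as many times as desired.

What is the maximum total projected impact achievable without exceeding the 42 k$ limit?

Density check — flood-sensor network 9.00, river cleanup 3.98, youth orchestra 2.69 are the best per k$.
5×flood-sensor network uses 40 of the 42 k$ and totals 360.
Every other selection either busts 42 k$ or fails to beat 360.

360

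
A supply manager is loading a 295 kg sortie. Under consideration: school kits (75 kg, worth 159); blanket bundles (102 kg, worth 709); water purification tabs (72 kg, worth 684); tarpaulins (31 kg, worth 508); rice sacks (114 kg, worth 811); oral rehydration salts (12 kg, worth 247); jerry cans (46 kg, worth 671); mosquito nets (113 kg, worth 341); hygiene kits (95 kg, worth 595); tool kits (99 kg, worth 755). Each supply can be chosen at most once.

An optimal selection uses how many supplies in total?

5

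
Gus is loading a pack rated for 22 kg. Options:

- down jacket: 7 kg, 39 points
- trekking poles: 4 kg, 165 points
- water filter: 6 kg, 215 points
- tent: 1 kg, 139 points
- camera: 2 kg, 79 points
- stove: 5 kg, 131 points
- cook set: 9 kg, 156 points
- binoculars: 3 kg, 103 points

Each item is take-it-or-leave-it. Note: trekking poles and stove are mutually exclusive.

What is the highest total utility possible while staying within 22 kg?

754

Taking trekking poles + water filter + tent + camera + cook set: 22 kg used, 754 in utility.
Runner-up trekking poles + water filter + tent + camera + binoculars tops out at 701.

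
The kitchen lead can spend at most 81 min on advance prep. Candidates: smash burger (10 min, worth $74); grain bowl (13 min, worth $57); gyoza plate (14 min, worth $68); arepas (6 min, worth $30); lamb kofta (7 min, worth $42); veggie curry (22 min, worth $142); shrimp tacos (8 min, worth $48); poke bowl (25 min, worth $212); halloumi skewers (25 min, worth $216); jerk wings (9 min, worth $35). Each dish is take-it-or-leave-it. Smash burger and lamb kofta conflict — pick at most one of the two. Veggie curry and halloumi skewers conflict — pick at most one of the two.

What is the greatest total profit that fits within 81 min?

607

Smash burger + grain bowl + shrimp tacos + poke bowl + halloumi skewers uses 81 of the 81 min and totals 607.
An exhaustive check of the 1024 subsets confirms 607.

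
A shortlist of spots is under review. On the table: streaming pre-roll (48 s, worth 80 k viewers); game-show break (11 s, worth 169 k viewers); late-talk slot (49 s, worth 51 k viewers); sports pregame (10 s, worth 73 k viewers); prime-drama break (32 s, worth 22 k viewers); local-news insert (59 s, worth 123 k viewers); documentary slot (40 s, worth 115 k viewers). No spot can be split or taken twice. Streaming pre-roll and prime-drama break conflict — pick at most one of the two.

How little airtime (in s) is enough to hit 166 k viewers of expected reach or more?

Minimise s subject to total expected reach ≥ 166.
game-show break: 169 expected reach at 11 s.
No combination under 11 s hits 166.

11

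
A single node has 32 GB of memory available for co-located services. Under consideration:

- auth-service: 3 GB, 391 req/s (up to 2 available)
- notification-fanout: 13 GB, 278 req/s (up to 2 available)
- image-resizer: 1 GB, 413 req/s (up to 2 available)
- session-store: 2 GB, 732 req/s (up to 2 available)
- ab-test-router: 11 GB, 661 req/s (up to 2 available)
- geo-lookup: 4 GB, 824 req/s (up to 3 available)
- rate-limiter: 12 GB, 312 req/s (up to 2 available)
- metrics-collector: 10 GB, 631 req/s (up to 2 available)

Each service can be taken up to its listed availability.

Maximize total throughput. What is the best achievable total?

Ranking by ratio (throughput/GB): image-resizer 413.00, session-store 366.00, geo-lookup 206.00.
A density-first pass picks 2×auth-service + 2×image-resizer + 2×session-store + 3×geo-lookup — 5544 at 24 GB.
The 3 GB tied up in auth-service is better spent on ab-test-router — total rises to 5814 (32 GB).

5814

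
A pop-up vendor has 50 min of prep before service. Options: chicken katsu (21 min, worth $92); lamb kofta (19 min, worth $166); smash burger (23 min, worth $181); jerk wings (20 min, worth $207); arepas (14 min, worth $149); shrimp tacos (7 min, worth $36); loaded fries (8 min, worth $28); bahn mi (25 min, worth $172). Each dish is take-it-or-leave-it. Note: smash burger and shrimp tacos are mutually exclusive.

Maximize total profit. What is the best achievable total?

420

Jerk wings + arepas + shrimp tacos + loaded fries uses 49 of the 50 min and totals 420.
Runner-up lamb kofta + jerk wings + shrimp tacos tops out at 409.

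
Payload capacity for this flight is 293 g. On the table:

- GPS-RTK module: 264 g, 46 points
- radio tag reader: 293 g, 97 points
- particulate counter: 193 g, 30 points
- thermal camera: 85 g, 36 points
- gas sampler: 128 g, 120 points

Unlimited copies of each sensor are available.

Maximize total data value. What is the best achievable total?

240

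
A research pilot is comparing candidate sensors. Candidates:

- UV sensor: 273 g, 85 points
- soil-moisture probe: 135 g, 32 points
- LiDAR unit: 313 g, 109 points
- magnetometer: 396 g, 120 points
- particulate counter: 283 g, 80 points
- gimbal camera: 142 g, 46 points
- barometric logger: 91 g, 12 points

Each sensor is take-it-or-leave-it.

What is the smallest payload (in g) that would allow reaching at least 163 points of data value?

Look for the lowest-payload combination reaching 163.
magnetometer + gimbal camera reaches 166 using 538 g.
Any bundle with less than 538 g falls short of 163.

538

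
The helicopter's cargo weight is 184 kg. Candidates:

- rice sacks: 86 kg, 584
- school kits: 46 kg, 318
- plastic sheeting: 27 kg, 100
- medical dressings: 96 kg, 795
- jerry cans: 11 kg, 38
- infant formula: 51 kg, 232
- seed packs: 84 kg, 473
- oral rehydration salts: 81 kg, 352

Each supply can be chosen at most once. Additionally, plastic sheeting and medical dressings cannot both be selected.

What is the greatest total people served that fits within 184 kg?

1379

Density check — medical dressings 8.28, school kits 6.91, rice sacks 6.79, seed packs 5.63 are the best per kg.
Best packing: rice sacks + medical dressings — 182 kg, 1379 total.
Runner-up medical dressings + seed packs tops out at 1268.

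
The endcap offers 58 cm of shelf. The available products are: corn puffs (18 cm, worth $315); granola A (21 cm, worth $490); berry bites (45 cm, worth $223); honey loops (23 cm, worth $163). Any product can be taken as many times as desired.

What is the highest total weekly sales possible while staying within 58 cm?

1120

Density check — granola A 23.33, corn puffs 17.50, honey loops 7.09, berry bites 4.96 are the best per cm.
A density-first pass picks 2×granola A — 980 at 42 cm.
Replace granola A with 2×corn puffs: the trade gains 140 net, giving 1120 at 57 cm.
Every other selection either busts 58 cm or fails to beat 1120.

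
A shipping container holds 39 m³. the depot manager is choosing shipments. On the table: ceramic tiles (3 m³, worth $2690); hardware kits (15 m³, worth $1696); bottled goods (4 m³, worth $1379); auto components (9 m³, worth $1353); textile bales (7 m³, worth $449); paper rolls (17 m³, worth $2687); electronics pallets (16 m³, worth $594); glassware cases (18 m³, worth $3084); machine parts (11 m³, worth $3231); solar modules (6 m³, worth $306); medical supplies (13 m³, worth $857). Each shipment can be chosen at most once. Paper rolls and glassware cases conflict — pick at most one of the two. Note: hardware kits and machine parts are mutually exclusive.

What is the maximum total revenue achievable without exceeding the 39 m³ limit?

10384

Density check — ceramic tiles 896.67, bottled goods 344.75, machine parts 293.73 are the best per m³.
Best packing: ceramic tiles + bottled goods + glassware cases + machine parts — 36 m³, 10384 total.
No other feasible combination exceeds 10384.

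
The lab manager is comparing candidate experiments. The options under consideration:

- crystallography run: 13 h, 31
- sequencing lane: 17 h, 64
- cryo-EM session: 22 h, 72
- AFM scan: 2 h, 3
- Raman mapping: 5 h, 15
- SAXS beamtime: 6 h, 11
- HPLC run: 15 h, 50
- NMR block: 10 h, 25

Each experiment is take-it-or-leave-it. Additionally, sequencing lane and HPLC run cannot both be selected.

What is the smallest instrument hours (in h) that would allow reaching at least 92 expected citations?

Need the lightest bundle worth ≥ 92.
sequencing lane + AFM scan + NMR block: 92 expected citations at 29 h.
Below 29 h the best achievable stays under 92.

29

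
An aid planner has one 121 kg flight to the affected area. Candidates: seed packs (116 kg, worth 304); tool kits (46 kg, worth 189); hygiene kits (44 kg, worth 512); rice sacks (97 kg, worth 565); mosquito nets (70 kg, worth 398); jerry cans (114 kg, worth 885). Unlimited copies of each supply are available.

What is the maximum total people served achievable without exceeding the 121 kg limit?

Taking 2×hygiene kits: 88 kg used, 1024 in people served.

1024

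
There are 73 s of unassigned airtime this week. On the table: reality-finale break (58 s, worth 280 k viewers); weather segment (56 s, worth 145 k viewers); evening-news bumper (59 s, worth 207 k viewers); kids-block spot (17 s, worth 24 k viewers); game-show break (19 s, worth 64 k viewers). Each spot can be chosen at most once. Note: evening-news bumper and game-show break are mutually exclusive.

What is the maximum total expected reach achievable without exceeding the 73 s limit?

280

Ranking by ratio (expected reach/s): reality-finale break 4.83, evening-news bumper 3.51, game-show break 3.37, weather segment 2.59.
Best packing: reality-finale break — 58 s, 280 total.
Next best is evening-news bumper at 207 (59 s) — short by 73.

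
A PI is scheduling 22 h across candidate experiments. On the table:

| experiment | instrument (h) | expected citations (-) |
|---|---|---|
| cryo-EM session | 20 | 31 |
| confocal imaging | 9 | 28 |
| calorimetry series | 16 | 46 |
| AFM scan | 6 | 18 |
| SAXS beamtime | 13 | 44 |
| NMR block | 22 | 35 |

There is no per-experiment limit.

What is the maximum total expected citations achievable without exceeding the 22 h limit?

72

Confocal imaging + SAXS beamtime uses 22 of the 22 h and totals 72.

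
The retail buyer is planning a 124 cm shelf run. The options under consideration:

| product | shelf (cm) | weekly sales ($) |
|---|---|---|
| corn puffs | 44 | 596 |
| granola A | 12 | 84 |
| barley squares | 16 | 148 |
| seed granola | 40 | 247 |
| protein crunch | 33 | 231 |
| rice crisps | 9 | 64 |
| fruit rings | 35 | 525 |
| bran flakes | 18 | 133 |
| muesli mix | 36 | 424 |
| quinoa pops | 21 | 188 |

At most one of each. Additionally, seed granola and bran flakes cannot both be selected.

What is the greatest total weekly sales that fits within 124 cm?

1609

Taking corn puffs + rice crisps + fruit rings + muesli mix: 124 cm used, 1609 in weekly sales.
Every other selection either busts 124 cm or breaks a pairing rule or fails to beat 1609.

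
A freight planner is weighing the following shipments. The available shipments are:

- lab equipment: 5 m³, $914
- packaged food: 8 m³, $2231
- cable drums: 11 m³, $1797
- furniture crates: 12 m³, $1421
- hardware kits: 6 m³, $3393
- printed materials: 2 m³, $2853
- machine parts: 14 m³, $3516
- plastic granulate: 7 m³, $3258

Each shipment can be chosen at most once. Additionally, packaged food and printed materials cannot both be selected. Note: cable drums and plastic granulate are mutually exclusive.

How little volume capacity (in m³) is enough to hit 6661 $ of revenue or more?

Need the lightest bundle worth ≥ 6661.
lab equipment + hardware kits + printed materials: 7160 revenue at 13 m³.
No combination under 13 m³ hits 6661.

13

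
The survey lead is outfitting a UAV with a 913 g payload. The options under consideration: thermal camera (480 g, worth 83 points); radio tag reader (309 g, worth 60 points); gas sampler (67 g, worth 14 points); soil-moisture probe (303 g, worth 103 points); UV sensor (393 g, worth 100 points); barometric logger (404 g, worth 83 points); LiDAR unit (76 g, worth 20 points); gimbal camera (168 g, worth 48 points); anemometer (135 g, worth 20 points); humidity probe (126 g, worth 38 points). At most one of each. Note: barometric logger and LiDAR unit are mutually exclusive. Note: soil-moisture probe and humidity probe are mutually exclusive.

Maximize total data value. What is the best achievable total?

Soil-moisture probe + UV sensor + gimbal camera uses 864 of the 913 g and totals 251.

251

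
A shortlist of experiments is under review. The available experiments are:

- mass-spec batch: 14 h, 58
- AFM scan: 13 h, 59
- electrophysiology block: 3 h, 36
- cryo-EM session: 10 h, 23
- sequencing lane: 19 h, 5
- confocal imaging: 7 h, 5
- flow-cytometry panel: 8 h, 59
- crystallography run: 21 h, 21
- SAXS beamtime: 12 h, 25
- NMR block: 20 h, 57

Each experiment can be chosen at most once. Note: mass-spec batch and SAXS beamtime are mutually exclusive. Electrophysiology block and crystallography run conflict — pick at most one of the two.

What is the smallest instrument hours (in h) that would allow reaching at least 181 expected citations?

38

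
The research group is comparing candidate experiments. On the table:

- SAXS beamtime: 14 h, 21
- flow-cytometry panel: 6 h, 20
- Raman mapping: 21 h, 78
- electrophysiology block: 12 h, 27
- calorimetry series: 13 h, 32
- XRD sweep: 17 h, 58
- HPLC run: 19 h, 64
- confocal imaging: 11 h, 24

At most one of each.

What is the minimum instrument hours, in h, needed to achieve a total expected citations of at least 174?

53

Minimise h subject to total expected citations ≥ 174.
Raman mapping + calorimetry series + HPLC run: 174 expected citations at 53 h.
Any bundle with less than 53 h falls short of 174.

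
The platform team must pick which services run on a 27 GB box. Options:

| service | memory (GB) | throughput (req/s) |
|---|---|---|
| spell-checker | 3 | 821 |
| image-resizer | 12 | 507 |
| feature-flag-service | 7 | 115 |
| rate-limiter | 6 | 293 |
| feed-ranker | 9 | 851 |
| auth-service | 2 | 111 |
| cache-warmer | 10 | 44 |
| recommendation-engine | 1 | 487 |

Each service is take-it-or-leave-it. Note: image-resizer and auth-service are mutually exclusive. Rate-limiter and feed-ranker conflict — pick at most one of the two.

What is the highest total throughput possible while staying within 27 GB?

Spell-checker + image-resizer + feed-ranker + recommendation-engine uses 25 of the 27 GB and totals 2666.
That's the maximum — no feasible swap from here does better than 2666.

2666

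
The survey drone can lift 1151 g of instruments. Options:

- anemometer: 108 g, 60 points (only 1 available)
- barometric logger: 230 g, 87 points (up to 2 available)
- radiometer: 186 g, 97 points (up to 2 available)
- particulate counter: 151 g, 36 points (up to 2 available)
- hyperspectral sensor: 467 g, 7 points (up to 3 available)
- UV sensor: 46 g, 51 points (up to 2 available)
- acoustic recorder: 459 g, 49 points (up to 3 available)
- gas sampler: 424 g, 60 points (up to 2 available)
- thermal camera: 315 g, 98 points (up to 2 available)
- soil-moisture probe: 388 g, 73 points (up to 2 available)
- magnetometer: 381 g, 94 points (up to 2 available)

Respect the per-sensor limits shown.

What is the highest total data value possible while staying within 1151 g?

541

Greedy by ratio would take anemometer + 2×barometric logger + 2×radiometer + 2×UV sensor: 1032 g used, total 530.
Dropping barometric logger frees 230 g; slotting in thermal camera (315 g) lifts the total to 541 at 1117 g.
That's the maximum — no swap from here does better than 541.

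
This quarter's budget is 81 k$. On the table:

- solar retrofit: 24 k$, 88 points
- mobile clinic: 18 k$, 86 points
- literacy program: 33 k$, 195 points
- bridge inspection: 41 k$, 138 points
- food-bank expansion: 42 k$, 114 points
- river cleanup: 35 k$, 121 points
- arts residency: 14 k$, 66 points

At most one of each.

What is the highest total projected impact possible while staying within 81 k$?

Filling by ratio: mobile clinic + literacy program + arts residency for 347, with 16 k$ left unused.
Dropping arts residency frees 14 k$; slotting in solar retrofit (24 k$) lifts the total to 369 at 75 k$.

369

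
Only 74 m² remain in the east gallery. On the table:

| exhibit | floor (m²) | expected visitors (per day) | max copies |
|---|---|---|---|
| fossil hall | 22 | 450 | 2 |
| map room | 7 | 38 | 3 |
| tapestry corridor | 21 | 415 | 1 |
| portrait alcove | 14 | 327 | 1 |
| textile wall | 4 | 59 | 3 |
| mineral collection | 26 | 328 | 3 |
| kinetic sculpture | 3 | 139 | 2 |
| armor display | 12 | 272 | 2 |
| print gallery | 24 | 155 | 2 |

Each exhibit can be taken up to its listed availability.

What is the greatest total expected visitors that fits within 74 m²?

1722

Greedy by ratio would take fossil hall + portrait alcove + 2×textile wall + 2×kinetic sculpture + 2×armor display: 74 m² used, total 1717.
Dropping portrait alcove and 2×textile wall frees 22 m²; slotting in fossil hall (22 m²) lifts the total to 1722 at 74 m².
No other feasible combination exceeds 1722.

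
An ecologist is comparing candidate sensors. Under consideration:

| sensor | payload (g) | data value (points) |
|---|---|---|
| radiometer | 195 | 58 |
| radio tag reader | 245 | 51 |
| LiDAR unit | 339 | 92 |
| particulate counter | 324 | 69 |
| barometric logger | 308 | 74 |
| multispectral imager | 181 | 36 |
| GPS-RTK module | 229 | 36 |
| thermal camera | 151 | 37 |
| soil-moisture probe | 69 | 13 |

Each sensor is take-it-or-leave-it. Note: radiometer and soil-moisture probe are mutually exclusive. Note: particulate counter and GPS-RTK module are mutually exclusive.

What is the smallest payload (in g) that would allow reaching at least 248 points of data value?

Minimise g subject to total data value ≥ 248.
Taking radiometer + LiDAR unit + barometric logger + thermal camera gives 261 (≥ 248) for 993 g.
Below 993 g the best achievable stays under 248.

993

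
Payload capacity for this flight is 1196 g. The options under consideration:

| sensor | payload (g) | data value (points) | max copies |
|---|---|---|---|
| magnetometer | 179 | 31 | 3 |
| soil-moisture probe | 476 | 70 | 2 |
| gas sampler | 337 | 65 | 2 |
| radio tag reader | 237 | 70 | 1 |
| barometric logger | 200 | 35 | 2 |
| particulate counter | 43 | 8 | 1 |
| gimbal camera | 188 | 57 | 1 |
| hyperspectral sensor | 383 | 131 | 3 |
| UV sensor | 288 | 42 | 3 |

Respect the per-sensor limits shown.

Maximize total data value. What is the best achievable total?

401

Best packing: particulate counter + 3×hyperspectral sensor — 1192 g, 401 total.
Every other selection either busts 1196 g or exceeds an availability limit or fails to beat 401.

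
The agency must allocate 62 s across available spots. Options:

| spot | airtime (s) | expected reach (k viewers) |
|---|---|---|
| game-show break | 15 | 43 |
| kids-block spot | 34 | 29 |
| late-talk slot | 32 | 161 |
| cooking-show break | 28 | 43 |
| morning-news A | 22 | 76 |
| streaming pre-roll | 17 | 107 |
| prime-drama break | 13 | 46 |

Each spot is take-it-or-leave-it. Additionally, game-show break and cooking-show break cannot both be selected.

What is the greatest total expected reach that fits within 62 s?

By expected reach per s: streaming pre-roll 6.29, late-talk slot 5.03, prime-drama break 3.54 lead.
Late-talk slot + streaming pre-roll + prime-drama break uses 62 of the 62 s and totals 314.

314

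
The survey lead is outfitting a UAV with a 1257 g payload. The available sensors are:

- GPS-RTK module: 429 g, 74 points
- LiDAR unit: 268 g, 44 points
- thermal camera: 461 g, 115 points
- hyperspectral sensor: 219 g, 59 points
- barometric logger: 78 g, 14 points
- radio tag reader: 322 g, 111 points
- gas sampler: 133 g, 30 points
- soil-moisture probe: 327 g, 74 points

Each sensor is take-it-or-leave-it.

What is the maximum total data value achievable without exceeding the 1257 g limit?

Ranking by ratio (data value/g): radio tag reader 0.34, hyperspectral sensor 0.27, thermal camera 0.25, soil-moisture probe 0.23.
Greedy by ratio would take thermal camera + hyperspectral sensor + barometric logger + radio tag reader + gas sampler: 1213 g used, total 329.
The 297 g tied up in hyperspectral sensor and barometric logger is better spent on soil-moisture probe — total rises to 330 (1243 g).
An exhaustive check of the 256 subsets confirms 330.

330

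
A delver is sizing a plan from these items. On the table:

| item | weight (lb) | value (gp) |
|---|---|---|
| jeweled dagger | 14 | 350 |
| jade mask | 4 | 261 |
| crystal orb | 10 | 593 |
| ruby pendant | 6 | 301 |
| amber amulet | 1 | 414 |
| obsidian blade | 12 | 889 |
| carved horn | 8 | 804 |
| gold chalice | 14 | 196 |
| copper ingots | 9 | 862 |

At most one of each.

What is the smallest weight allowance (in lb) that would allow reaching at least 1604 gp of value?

Need the lightest bundle worth ≥ 1604.
carved horn + copper ingots reaches 1666 using 17 lb.
No combination under 17 lb hits 1604.

17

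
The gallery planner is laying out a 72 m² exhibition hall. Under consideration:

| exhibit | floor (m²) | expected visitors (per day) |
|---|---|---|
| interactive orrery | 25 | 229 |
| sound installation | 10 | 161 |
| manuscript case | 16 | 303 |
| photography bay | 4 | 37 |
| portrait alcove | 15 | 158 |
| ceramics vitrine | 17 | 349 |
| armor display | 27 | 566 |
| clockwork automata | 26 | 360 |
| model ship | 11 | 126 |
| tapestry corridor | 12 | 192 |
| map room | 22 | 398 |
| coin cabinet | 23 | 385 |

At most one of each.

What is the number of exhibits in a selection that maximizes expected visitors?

Optimal total is 1410.
One optimal bundle: manuscript case + ceramics vitrine + armor display + tapestry corridor (72 m²).
Every optimal selection uses 4 exhibits.

4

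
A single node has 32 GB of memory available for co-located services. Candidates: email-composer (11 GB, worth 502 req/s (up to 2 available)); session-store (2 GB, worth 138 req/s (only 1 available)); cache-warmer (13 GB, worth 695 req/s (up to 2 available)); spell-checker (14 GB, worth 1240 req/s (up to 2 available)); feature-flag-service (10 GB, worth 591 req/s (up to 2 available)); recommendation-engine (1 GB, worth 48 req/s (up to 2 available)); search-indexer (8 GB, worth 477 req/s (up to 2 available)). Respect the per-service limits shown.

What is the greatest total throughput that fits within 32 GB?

Ranking by ratio (throughput/GB): spell-checker 88.57, session-store 69.00, search-indexer 59.62, feature-flag-service 59.10.
The ratio ordering already packs tightly: session-store + 2×spell-checker + 2×recommendation-engine, 32 GB, 2714.

2714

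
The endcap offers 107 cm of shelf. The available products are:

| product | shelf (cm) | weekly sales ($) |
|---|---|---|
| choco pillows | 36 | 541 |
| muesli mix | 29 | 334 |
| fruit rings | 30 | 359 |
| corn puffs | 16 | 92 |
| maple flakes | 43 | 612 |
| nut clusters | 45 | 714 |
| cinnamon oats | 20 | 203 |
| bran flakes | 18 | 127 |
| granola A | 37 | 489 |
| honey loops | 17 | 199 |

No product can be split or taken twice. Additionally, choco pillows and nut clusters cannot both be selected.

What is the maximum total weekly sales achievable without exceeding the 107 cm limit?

Maple flakes + nut clusters + honey loops uses 105 of the 107 cm and totals 1525.
Runner-up maple flakes + nut clusters + bran flakes tops out at 1453.

1525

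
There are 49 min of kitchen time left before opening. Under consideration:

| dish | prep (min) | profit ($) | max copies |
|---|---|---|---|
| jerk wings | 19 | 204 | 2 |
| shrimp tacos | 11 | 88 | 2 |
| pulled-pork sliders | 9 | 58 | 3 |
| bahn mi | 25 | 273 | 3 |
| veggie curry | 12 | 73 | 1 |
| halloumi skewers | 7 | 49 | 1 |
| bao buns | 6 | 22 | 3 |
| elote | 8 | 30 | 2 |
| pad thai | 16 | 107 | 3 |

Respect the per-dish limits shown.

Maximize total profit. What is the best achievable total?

A density-first pass picks jerk wings + bahn mi — 477 at 44 min.
The 25 min tied up in bahn mi is better spent on jerk wings + shrimp tacos — total rises to 496 (49 min).
No other feasible combination exceeds 496.

496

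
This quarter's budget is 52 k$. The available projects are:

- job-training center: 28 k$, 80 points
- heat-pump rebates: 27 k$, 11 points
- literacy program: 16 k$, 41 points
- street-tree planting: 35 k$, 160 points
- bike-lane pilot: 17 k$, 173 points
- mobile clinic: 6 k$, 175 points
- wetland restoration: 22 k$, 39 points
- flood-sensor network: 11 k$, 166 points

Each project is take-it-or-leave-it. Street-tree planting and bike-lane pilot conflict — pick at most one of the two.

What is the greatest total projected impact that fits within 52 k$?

555

Density check — mobile clinic 29.17, flood-sensor network 15.09, bike-lane pilot 10.18 are the best per k$.
Taking literacy program + bike-lane pilot + mobile clinic + flood-sensor network: 50 k$ used, 555 in projected impact.
That's the maximum — no feasible swap from here does better than 555.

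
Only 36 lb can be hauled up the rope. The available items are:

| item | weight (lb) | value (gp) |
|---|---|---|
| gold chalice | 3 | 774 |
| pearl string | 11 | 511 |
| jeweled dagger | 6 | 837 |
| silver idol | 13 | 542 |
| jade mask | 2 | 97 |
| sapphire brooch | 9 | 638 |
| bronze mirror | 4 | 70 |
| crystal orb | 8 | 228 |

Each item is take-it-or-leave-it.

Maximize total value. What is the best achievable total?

2927

Ranking by ratio (value/lb): gold chalice 258.00, jeweled dagger 139.50, sapphire brooch 70.89, jade mask 48.50.
Best packing: gold chalice + pearl string + jeweled dagger + jade mask + sapphire brooch + bronze mirror — 35 lb, 2927 total.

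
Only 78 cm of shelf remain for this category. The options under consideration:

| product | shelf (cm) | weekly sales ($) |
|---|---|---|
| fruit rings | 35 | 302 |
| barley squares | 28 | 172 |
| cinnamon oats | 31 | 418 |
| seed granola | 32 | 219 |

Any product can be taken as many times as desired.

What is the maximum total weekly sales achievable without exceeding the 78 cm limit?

Taking 2×cinnamon oats: 62 cm used, 836 in weekly sales.

836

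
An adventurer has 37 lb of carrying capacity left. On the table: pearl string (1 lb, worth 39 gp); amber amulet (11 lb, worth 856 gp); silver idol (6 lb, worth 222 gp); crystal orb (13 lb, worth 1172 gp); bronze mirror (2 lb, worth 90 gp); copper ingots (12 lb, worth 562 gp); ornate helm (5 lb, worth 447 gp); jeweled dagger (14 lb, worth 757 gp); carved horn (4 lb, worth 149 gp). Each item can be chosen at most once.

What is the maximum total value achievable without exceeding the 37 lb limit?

2787

Ranking by ratio (value/lb): crystal orb 90.15, ornate helm 89.40, amber amulet 77.82, jeweled dagger 54.07.
A density-first pass picks pearl string + amber amulet + crystal orb + bronze mirror + ornate helm + carved horn — 2753 at 36 lb.
Replace pearl string and carved horn with silver idol: the trade gains 34 net, giving 2787 at 37 lb.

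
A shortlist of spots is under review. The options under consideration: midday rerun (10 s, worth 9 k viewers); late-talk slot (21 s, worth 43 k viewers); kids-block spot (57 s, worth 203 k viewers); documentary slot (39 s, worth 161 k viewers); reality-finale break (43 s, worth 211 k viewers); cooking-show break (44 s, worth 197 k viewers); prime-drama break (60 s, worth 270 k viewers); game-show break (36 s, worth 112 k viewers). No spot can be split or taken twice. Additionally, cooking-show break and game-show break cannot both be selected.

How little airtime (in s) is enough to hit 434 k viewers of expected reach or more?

103

Need the lightest bundle worth ≥ 434.
reality-finale break + prime-drama break reaches 481 using 103 s.
No combination under 103 s hits 434.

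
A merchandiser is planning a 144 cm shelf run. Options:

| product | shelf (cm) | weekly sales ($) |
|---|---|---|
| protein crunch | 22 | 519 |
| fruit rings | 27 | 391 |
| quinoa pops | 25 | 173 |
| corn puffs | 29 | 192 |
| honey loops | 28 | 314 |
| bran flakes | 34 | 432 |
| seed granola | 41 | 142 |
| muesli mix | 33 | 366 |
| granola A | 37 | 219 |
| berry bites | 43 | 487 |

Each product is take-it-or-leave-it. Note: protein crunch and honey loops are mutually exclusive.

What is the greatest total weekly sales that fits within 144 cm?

Ranking by ratio (weekly sales/cm): protein crunch 23.59, fruit rings 14.48, bran flakes 12.71.
Taking the top-ratio products first gives protein crunch + fruit rings + bran flakes + berry bites for 1829 (126 cm).
Dropping berry bites frees 43 cm; slotting in quinoa pops + muesli mix (58 cm) lifts the total to 1881 at 141 cm.
No other feasible combination exceeds 1881.

1881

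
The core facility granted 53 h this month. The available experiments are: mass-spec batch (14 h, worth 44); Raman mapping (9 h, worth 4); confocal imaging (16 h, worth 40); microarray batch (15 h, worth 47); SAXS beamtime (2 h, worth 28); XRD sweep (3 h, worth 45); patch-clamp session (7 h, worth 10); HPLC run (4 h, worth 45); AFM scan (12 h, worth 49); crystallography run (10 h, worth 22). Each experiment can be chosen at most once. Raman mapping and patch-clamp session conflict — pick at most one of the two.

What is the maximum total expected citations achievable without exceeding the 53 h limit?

By expected citations per h: XRD sweep 15.00, SAXS beamtime 14.00, HPLC run 11.25, AFM scan 4.08 lead.
Mass-spec batch + microarray batch + SAXS beamtime + XRD sweep + HPLC run + AFM scan uses 50 of the 53 h and totals 258.

258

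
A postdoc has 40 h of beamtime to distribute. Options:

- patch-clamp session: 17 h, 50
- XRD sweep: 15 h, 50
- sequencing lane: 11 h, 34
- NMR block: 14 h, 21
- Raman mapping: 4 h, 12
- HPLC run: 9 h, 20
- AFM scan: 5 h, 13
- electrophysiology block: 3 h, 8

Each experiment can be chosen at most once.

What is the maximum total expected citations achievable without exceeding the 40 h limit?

Taking the top-ratio experiments first gives XRD sweep + sequencing lane + Raman mapping + AFM scan + electrophysiology block for 117 (38 h).
The 15 h tied up in sequencing lane and Raman mapping is better spent on patch-clamp session — total rises to 121 (40 h).
No other feasible combination exceeds 121.

121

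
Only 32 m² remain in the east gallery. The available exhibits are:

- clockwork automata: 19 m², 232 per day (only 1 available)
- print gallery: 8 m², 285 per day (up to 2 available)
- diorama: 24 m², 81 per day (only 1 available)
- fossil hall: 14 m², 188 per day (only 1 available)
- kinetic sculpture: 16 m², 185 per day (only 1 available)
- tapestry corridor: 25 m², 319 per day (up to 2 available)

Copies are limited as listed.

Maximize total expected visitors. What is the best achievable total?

The ratio ordering already packs tightly: 2×print gallery + fossil hall, 30 m², 758.
That's the maximum — no swap from here does better than 758.

758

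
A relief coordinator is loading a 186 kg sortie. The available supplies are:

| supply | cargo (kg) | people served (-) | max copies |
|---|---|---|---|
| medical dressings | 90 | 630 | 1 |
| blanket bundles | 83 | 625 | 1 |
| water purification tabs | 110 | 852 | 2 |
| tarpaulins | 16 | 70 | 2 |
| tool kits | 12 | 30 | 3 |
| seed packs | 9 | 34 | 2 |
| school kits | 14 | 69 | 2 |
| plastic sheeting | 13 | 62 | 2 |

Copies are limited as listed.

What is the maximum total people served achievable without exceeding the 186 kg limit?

A density-first pass picks water purification tabs + tarpaulins + 2×school kits + 2×plastic sheeting — 1184 at 180 kg.
A better packing is medical dressings + blanket bundles + plastic sheeting: 186 kg, total 1317.
That's the maximum — no swap from here does better than 1317.

1317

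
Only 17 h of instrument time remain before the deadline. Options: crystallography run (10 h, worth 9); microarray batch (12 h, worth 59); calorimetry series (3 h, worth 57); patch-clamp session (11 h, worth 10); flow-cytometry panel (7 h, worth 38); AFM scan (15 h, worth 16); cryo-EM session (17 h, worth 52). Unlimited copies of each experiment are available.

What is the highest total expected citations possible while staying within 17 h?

285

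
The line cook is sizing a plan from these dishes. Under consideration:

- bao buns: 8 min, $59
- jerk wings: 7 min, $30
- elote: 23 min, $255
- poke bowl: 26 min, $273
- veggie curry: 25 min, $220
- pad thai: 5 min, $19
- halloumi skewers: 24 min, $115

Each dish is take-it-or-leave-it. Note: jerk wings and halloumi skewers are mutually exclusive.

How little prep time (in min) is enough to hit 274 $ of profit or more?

Look for the lowest-prep combination reaching 274.
elote + pad thai reaches 274 using 28 min.
No combination under 28 min hits 274.

28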